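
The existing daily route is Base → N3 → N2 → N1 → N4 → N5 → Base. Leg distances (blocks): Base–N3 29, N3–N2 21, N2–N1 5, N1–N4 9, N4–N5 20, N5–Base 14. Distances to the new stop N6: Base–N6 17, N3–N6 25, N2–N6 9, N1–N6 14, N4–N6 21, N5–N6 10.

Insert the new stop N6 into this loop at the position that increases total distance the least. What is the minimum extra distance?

+11 blocks — insert N6 between N4 and N5.

Insertion cost between consecutive stops i–j is d(i,N6) + d(N6,j) − d(i,j):
  between Base and N3: 17 + 25 − 29 = 13
  between N3 and N2: 25 + 9 − 21 = 13
  between N2 and N1: 9 + 14 − 5 = 18
  between N1 and N4: 14 + 21 − 9 = 26
  between N4 and N5: 21 + 10 − 20 = 11
  between N5 and Base: 10 + 17 − 14 = 13
Cheapest insertion is between N4 and N5, adding 11.
New total = 98 + 11 = 109.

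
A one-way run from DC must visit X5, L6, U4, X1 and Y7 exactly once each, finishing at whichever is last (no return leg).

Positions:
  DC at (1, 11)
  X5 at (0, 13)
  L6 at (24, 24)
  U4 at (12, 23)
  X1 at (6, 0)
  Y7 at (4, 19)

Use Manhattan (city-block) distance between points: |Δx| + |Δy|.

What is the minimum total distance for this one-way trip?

Shortest open route: 68.

There are 5! = 120 possible orderings.
DC→X5→L6→U4→X1→Y7: 3+35+13+29+21 = 101
DC→X5→L6→U4→Y7→X1: 3+35+13+12+21 = 84
DC→X5→L6→X1→U4→Y7: 3+35+42+29+12 = 121
DC→X5→L6→X1→Y7→U4: 3+35+42+21+12 = 113
DC→X5→L6→Y7→U4→X1: 3+35+25+12+29 = 104
DC→X5→L6→Y7→X1→U4: 3+35+25+21+29 = 113
DC→X5→U4→L6→X1→Y7: 3+22+13+42+21 = 101
DC→X5→U4→L6→Y7→X1: 3+22+13+25+21 = 84
DC→X5→U4→X1→L6→Y7: 3+22+29+42+25 = 121
DC→X5→U4→X1→Y7→L6: 3+22+29+21+25 = 100
DC→X5→U4→Y7→L6→X1: 3+22+12+25+42 = 104
DC→X5→U4→Y7→X1→L6: 3+22+12+21+42 = 100
DC→X5→X1→L6→U4→Y7: 3+19+42+13+12 = 89
DC→X5→X1→L6→Y7→U4: 3+19+42+25+12 = 101
… (106 more)
DC→X5→X1→Y7→U4→L6: 3+19+21+12+13 = 68  ← best
The minimum is 68.
One shortest path: DC → X5 → X1 → Y7 → U4 → L6.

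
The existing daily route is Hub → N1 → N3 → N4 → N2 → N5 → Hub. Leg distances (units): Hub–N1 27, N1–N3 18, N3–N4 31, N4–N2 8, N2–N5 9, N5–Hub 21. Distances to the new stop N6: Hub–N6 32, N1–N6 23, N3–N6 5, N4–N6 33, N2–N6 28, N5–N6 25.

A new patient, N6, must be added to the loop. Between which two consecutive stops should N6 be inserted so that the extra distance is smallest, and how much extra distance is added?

Insertion cost between consecutive stops i–j is d(i,N6) + d(N6,j) − d(i,j):
  between Hub and N1: 32 + 23 − 27 = 28
  between N1 and N3: 23 + 5 − 18 = 10
  between N3 and N4: 5 + 33 − 31 = 7
  between N4 and N2: 33 + 28 − 8 = 53
  between N2 and N5: 28 + 25 − 9 = 44
  between N5 and Hub: 25 + 32 − 21 = 36
Cheapest insertion is between N3 and N4, adding 7.
New total = 114 + 7 = 121.

+7 — insert N6 between N3 and N4.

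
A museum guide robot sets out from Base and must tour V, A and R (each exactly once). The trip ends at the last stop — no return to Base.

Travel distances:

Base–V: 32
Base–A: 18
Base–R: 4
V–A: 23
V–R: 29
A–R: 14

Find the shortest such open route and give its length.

There are 3! = 6 possible orderings.
Base - V - A - R: 32+23+14 = 69
Base - V - R - A: 32+29+14 = 75
Base - A - V - R: 18+23+29 = 70
Base - A - R - V: 18+14+29 = 61
Base - R - V - A: 4+29+23 = 56
Base - R - A - V: 4+14+23 = 41
The minimum is 41.
One shortest path: Base → R → A → V.

Minimum one-way distance = 41.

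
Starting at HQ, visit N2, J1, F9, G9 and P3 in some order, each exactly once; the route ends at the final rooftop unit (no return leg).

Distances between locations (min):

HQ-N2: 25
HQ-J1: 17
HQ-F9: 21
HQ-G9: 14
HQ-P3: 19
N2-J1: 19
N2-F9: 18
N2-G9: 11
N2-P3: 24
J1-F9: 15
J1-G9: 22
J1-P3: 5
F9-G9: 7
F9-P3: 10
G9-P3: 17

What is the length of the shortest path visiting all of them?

50 min — the minimum one-way total.

There are 5! = 120 possible orderings.
HQ - N2 - J1 - F9 - G9 - P3: 25+19+15+7+17 = 83
HQ - N2 - J1 - F9 - P3 - G9: 25+19+15+10+17 = 86
HQ - N2 - J1 - G9 - F9 - P3: 25+19+22+7+10 = 83
HQ - N2 - J1 - G9 - P3 - F9: 25+19+22+17+10 = 93
HQ - N2 - J1 - P3 - F9 - G9: 25+19+5+10+7 = 66
HQ - N2 - J1 - P3 - G9 - F9: 25+19+5+17+7 = 73
HQ - N2 - F9 - J1 - G9 - P3: 25+18+15+22+17 = 97
HQ - N2 - F9 - J1 - P3 - G9: 25+18+15+5+17 = 80
HQ - N2 - F9 - G9 - J1 - P3: 25+18+7+22+5 = 77
HQ - N2 - F9 - G9 - P3 - J1: 25+18+7+17+5 = 72
HQ - N2 - F9 - P3 - J1 - G9: 25+18+10+5+22 = 80
HQ - N2 - F9 - P3 - G9 - J1: 25+18+10+17+22 = 92
HQ - N2 - G9 - J1 - F9 - P3: 25+11+22+15+10 = 83
HQ - N2 - G9 - J1 - P3 - F9: 25+11+22+5+10 = 73
… (106 more)
HQ - J1 - P3 - F9 - G9 - N2: 17+5+10+7+11 = 50  ← best
The minimum is 50.
One shortest path: HQ → J1 → P3 → F9 → G9 → N2.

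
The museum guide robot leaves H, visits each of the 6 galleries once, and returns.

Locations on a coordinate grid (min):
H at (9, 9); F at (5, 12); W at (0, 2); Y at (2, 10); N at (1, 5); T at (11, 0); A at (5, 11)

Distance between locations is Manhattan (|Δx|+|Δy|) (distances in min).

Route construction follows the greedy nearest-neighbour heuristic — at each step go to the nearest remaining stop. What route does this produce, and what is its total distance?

46 min along H → A → F → Y → N → W → T → H.

At H the remaining stops are A 6, F 7, Y 8, T 11, N 12, W 16; go to A.
At A the remaining stops are F 1, Y 4, N 10, W 14, T 17; go to F.
At F the remaining stops are Y 5, N 11, W 15, T 18; go to Y.
At Y the remaining stops are N 6, W 10, T 19; go to N.
At N the remaining stops are W 4, T 15; go to W.
At W the remaining stops are T 13; go to T.
Return T→H: 11.
Total = 6 + 1 + 5 + 6 + 4 + 13 + 11 = 46.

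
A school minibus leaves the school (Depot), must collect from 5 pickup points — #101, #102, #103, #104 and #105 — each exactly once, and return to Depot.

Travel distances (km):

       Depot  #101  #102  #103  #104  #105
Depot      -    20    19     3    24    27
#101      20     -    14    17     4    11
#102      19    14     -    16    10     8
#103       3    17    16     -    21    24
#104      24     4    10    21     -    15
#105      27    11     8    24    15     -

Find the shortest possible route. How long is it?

Minimum total distance: 66 km.

There are 60 distinct closed tours to check (reversals are equivalent).
Depot-#101-#102-#103-#104-#105-Depot: 20+14+16+21+15+27 = 113
Depot-#101-#102-#103-#105-#104-Depot: 20+14+16+24+15+24 = 113
Depot-#101-#102-#104-#103-#105-Depot: 20+14+10+21+24+27 = 116
Depot-#101-#102-#104-#105-#103-Depot: 20+14+10+15+24+3 = 86
Depot-#101-#102-#105-#103-#104-Depot: 20+14+8+24+21+24 = 111
Depot-#101-#102-#105-#104-#103-Depot: 20+14+8+15+21+3 = 81
Depot-#101-#103-#102-#104-#105-Depot: 20+17+16+10+15+27 = 105
Depot-#101-#103-#102-#105-#104-Depot: 20+17+16+8+15+24 = 100
Depot-#101-#103-#104-#102-#105-Depot: 20+17+21+10+8+27 = 103
Depot-#101-#103-#104-#105-#102-Depot: 20+17+21+15+8+19 = 100
Depot-#101-#103-#105-#102-#104-Depot: 20+17+24+8+10+24 = 103
Depot-#101-#103-#105-#104-#102-Depot: 20+17+24+15+10+19 = 105
Depot-#101-#104-#102-#103-#105-Depot: 20+4+10+16+24+27 = 101
Depot-#101-#104-#102-#105-#103-Depot: 20+4+10+8+24+3 = 69
… (46 more)
Depot-#101-#104-#105-#102-#103-Depot: 20+4+15+8+16+3 = 66  ← best
The minimum is 66.
One optimal route: Depot → #101 → #104 → #105 → #102 → #103 → Depot (or its reverse).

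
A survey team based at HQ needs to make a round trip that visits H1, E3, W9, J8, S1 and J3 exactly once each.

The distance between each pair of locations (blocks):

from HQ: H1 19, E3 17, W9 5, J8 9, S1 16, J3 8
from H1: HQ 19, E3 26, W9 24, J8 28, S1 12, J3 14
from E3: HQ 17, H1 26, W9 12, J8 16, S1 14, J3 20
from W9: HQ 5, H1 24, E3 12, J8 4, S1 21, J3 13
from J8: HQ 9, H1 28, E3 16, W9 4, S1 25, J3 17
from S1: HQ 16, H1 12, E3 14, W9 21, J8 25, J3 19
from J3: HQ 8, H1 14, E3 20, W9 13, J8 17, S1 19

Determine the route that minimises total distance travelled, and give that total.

There are 360 distinct closed tours to check (reversals are equivalent).
HQ→H1→E3→W9→J8→S1→J3→HQ: 19+26+12+4+25+19+8 = 113
HQ→H1→E3→W9→J8→J3→S1→HQ: 19+26+12+4+17+19+16 = 113
HQ→H1→E3→W9→S1→J8→J3→HQ: 19+26+12+21+25+17+8 = 128
HQ→H1→E3→W9→S1→J3→J8→HQ: 19+26+12+21+19+17+9 = 123
HQ→H1→E3→W9→J3→J8→S1→HQ: 19+26+12+13+17+25+16 = 128
HQ→H1→E3→W9→J3→S1→J8→HQ: 19+26+12+13+19+25+9 = 123
HQ→H1→E3→J8→W9→S1→J3→HQ: 19+26+16+4+21+19+8 = 113
HQ→H1→E3→J8→W9→J3→S1→HQ: 19+26+16+4+13+19+16 = 113
… (352 more)
HQ→W9→J8→E3→S1→H1→J3→HQ: 5+4+16+14+12+14+8 = 73  ← best
The minimum is 73.
One optimal route: HQ → W9 → J8 → E3 → S1 → H1 → J3 → HQ (or its reverse).

73 blocks — the shortest possible round trip.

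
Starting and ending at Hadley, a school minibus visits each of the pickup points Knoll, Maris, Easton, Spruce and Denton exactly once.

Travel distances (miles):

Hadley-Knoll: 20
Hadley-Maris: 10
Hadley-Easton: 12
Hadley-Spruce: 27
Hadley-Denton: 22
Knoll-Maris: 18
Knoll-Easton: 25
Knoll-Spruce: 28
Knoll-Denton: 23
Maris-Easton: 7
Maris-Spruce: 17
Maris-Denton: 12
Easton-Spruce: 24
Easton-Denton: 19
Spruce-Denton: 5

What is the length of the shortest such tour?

There are 60 distinct closed tours to check (reversals are equivalent).
Hadley-Knoll-Maris-Easton-Spruce-Denton-Hadley: 20+18+7+24+5+22 = 96
Hadley-Knoll-Maris-Easton-Denton-Spruce-Hadley: 20+18+7+19+5+27 = 96
Hadley-Knoll-Maris-Spruce-Easton-Denton-Hadley: 20+18+17+24+19+22 = 120
Hadley-Knoll-Maris-Spruce-Denton-Easton-Hadley: 20+18+17+5+19+12 = 91
Hadley-Knoll-Maris-Denton-Easton-Spruce-Hadley: 20+18+12+19+24+27 = 120
Hadley-Knoll-Maris-Denton-Spruce-Easton-Hadley: 20+18+12+5+24+12 = 91
Hadley-Knoll-Easton-Maris-Spruce-Denton-Hadley: 20+25+7+17+5+22 = 96
Hadley-Knoll-Easton-Maris-Denton-Spruce-Hadley: 20+25+7+12+5+27 = 96
Hadley-Knoll-Easton-Spruce-Maris-Denton-Hadley: 20+25+24+17+12+22 = 120
Hadley-Knoll-Easton-Spruce-Denton-Maris-Hadley: 20+25+24+5+12+10 = 96
Hadley-Knoll-Easton-Denton-Maris-Spruce-Hadley: 20+25+19+12+17+27 = 120
Hadley-Knoll-Easton-Denton-Spruce-Maris-Hadley: 20+25+19+5+17+10 = 96
Hadley-Knoll-Spruce-Maris-Easton-Denton-Hadley: 20+28+17+7+19+22 = 113
Hadley-Knoll-Spruce-Maris-Denton-Easton-Hadley: 20+28+17+12+19+12 = 108
… (46 more)
Hadley-Knoll-Spruce-Denton-Maris-Easton-Hadley: 20+28+5+12+7+12 = 84  ← best
The minimum is 84.
One optimal route: Hadley → Knoll → Spruce → Denton → Maris → Easton → Hadley (or its reverse).

Shortest round trip = 84 miles.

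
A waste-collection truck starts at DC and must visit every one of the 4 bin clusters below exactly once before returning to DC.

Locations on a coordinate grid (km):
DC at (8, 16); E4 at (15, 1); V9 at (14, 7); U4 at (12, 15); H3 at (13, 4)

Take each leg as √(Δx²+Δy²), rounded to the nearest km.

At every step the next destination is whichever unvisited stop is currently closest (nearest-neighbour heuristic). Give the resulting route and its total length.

Total distance 36 km via the nearest-neighbour route DC → U4 → V9 → H3 → E4 → DC.

At DC the remaining stops are U4 4, V9 11, H3 13, E4 17; go to U4.
At U4 the remaining stops are V9 8, H3 11, E4 14; go to V9.
At V9 the remaining stops are H3 3, E4 6; go to H3.
At H3 the remaining stops are E4 4; go to E4.
Return E4→DC: 17.
Total = 4 + 8 + 3 + 4 + 17 = 36.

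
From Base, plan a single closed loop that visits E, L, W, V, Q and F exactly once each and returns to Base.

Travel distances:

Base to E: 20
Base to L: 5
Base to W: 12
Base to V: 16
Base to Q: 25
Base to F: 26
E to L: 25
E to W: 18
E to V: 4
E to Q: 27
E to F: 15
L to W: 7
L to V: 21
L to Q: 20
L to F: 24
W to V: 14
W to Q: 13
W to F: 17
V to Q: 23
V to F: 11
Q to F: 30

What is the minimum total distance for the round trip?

Base - E - L - W - V - Q - F - Base: 20+25+7+14+23+30+26 = 145
Base - E - L - W - V - F - Q - Base: 20+25+7+14+11+30+25 = 132
Base - E - L - W - Q - V - F - Base: 20+25+7+13+23+11+26 = 125
Base - E - L - W - Q - F - V - Base: 20+25+7+13+30+11+16 = 122
Base - E - L - W - F - V - Q - Base: 20+25+7+17+11+23+25 = 128
Base - E - L - W - F - Q - V - Base: 20+25+7+17+30+23+16 = 138
Base - E - L - V - W - Q - F - Base: 20+25+21+14+13+30+26 = 149
Base - E - L - V - W - F - Q - Base: 20+25+21+14+17+30+25 = 152
… (352 more)
Base - E - V - F - W - Q - L - Base: 20+4+11+17+13+20+5 = 90  ← best
The minimum is 90.
One optimal route: Base → E → V → F → W → Q → L → Base (or its reverse).

Minimum total distance: 90.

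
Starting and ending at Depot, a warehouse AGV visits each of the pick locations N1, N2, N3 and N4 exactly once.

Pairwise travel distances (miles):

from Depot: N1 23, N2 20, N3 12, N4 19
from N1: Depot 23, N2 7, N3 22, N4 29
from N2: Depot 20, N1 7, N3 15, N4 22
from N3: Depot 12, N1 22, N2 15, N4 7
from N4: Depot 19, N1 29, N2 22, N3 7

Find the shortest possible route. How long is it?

71 miles — the shortest possible round trip.

With 4 stops there are 4!/2 = 12 distinct round trips (a route and its reverse cost the same).
Depot→N1→N2→N3→N4→Depot: 23+7+15+7+19 = 71
Depot→N1→N2→N4→N3→Depot: 23+7+22+7+12 = 71
Depot→N1→N3→N2→N4→Depot: 23+22+15+22+19 = 101
Depot→N1→N3→N4→N2→Depot: 23+22+7+22+20 = 94
Depot→N1→N4→N2→N3→Depot: 23+29+22+15+12 = 101
Depot→N1→N4→N3→N2→Depot: 23+29+7+15+20 = 94
Depot→N2→N1→N3→N4→Depot: 20+7+22+7+19 = 75
Depot→N2→N1→N4→N3→Depot: 20+7+29+7+12 = 75
Depot→N2→N3→N1→N4→Depot: 20+15+22+29+19 = 105
Depot→N2→N4→N1→N3→Depot: 20+22+29+22+12 = 105
Depot→N3→N1→N2→N4→Depot: 12+22+7+22+19 = 82
Depot→N3→N2→N1→N4→Depot: 12+15+7+29+19 = 82
The minimum is 71.
One optimal route: Depot → N1 → N2 → N3 → N4 → Depot (or its reverse).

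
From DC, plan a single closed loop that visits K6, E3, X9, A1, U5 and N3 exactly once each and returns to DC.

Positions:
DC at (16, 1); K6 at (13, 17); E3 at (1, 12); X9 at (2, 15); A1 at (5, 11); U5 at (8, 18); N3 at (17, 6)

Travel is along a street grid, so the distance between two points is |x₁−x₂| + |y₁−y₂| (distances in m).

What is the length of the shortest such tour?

66 m — the shortest possible round trip.

With 6 stops there are 6!/2 = 360 distinct round trips (a route and its reverse cost the same).
DC → K6 → E3 → X9 → A1 → U5 → N3 → DC: 19+17+4+7+10+21+6 = 84
DC → K6 → E3 → X9 → A1 → N3 → U5 → DC: 19+17+4+7+17+21+25 = 110
DC → K6 → E3 → X9 → U5 → A1 → N3 → DC: 19+17+4+9+10+17+6 = 82
DC → K6 → E3 → X9 → U5 → N3 → A1 → DC: 19+17+4+9+21+17+21 = 108
DC → K6 → E3 → X9 → N3 → A1 → U5 → DC: 19+17+4+24+17+10+25 = 116
DC → K6 → E3 → X9 → N3 → U5 → A1 → DC: 19+17+4+24+21+10+21 = 116
DC → K6 → E3 → A1 → X9 → U5 → N3 → DC: 19+17+5+7+9+21+6 = 84
DC → K6 → E3 → A1 → X9 → N3 → U5 → DC: 19+17+5+7+24+21+25 = 118
… (352 more)
DC → K6 → U5 → X9 → E3 → A1 → N3 → DC: 19+6+9+4+5+17+6 = 66  ← best
The minimum is 66.
One optimal route: DC → K6 → U5 → X9 → E3 → A1 → N3 → DC (or its reverse).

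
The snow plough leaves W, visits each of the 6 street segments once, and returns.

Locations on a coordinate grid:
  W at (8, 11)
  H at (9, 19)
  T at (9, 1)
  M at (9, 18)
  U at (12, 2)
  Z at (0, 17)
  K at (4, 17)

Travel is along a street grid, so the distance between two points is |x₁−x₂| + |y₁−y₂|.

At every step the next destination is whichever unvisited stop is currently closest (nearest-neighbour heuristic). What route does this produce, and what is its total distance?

Nearest-neighbour total = 62; route W → M → H → K → Z → T → U → W.

W → [M:8 / H:9 / K:10 / T:11 / U:13 / Z:14] → M (8)
M → [H:1 / K:6 / Z:10 / T:17 / U:19] → H (1)
H → [K:7 / Z:11 / T:18 / U:20] → K (7)
K → [Z:4 / T:21 / U:23] → Z (4)
Z → [T:25 / U:27] → T (25)
T → [U:4] → U (4)
Return U→W: 13.
Total = 8 + 1 + 7 + 4 + 25 + 4 + 13 = 62.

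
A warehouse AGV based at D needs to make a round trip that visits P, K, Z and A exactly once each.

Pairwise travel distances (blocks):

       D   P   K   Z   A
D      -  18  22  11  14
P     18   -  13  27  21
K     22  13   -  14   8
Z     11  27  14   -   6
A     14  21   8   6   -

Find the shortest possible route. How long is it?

There are 12 distinct closed tours to check (reversals are equivalent).
D → P → K → Z → A → D: 18+13+14+6+14 = 65
D → P → K → A → Z → D: 18+13+8+6+11 = 56
D → P → Z → K → A → D: 18+27+14+8+14 = 81
D → P → Z → A → K → D: 18+27+6+8+22 = 81
D → P → A → K → Z → D: 18+21+8+14+11 = 72
D → P → A → Z → K → D: 18+21+6+14+22 = 81
D → K → P → Z → A → D: 22+13+27+6+14 = 82
D → K → P → A → Z → D: 22+13+21+6+11 = 73
D → K → Z → P → A → D: 22+14+27+21+14 = 98
D → K → A → P → Z → D: 22+8+21+27+11 = 89
D → Z → P → K → A → D: 11+27+13+8+14 = 73
D → Z → K → P → A → D: 11+14+13+21+14 = 73
The minimum is 56.
One optimal route: D → P → K → A → Z → D (or its reverse).

Minimum total distance: 56 blocks.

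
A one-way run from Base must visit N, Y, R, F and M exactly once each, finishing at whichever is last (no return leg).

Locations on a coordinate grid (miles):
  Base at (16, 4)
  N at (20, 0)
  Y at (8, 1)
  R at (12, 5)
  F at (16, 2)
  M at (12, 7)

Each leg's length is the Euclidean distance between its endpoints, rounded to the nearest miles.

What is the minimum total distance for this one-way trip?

There are 5! = 120 possible orderings.
Base - N - Y - R - F - M: 6+12+6+5+6 = 35
Base - N - Y - R - M - F: 6+12+6+2+6 = 32
Base - N - Y - F - R - M: 6+12+8+5+2 = 33
Base - N - Y - F - M - R: 6+12+8+6+2 = 34
Base - N - Y - M - R - F: 6+12+7+2+5 = 32
Base - N - Y - M - F - R: 6+12+7+6+5 = 36
Base - N - R - Y - F - M: 6+9+6+8+6 = 35
Base - N - R - Y - M - F: 6+9+6+7+6 = 34
Base - N - R - F - Y - M: 6+9+5+8+7 = 35
Base - N - R - F - M - Y: 6+9+5+6+7 = 33
Base - N - R - M - Y - F: 6+9+2+7+8 = 32
Base - N - R - M - F - Y: 6+9+2+6+8 = 31
Base - N - F - Y - R - M: 6+4+8+6+2 = 26
Base - N - F - Y - M - R: 6+4+8+7+2 = 27
… (106 more)
Base - N - F - R - M - Y: 6+4+5+2+7 = 24  ← best
The minimum is 24.
One shortest path: Base → N → F → R → M → Y.

Shortest open route: 24 miles.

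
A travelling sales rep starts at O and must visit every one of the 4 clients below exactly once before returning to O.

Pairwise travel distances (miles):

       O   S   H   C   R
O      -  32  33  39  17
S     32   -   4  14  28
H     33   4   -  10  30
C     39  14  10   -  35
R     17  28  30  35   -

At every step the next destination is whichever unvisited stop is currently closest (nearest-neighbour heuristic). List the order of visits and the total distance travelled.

Total distance 98 miles via the nearest-neighbour route O → R → S → H → C → O.

From O: distances to unvisited — R=17, S=32, H=33, C=39. Nearest is R (17).
From R: distances to unvisited — S=28, H=30, C=35. Nearest is S (28).
From S: distances to unvisited — H=4, C=14. Nearest is H (4).
From H: distances to unvisited — C=10. Nearest is C (10).
Return C→O: 39.
Total = 17 + 28 + 4 + 10 + 39 = 98.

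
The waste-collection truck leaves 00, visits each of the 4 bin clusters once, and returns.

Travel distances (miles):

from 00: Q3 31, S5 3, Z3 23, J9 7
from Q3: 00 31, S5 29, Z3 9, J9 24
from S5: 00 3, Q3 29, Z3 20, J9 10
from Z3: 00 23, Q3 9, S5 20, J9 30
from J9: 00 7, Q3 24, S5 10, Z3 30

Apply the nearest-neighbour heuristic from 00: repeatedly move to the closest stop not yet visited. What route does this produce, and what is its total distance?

At 00 the remaining stops are S5 3, J9 7, Z3 23, Q3 31; go to S5.
At S5 the remaining stops are J9 10, Z3 20, Q3 29; go to J9.
At J9 the remaining stops are Q3 24, Z3 30; go to Q3.
At Q3 the remaining stops are Z3 9; go to Z3.
Return Z3→00: 23.
Total = 3 + 10 + 24 + 9 + 23 = 69.

69 miles along 00 → S5 → J9 → Q3 → Z3 → 00.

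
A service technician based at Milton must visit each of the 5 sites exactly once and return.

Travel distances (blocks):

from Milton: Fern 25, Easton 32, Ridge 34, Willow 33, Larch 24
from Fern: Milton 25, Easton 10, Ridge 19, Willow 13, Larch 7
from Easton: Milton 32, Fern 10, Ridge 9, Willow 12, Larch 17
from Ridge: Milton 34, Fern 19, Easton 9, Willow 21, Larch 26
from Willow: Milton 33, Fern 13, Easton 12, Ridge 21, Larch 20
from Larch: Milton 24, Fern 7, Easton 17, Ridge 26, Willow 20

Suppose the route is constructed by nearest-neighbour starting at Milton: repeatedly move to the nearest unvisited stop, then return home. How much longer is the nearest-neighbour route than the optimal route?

Excess over optimum: 5 blocks.

Milton: Larch=24, Fern=25, Easton=32, Willow=33, Ridge=34 ⇒ Larch
Larch: Fern=7, Easton=17, Willow=20, Ridge=26 ⇒ Fern
Fern: Easton=10, Willow=13, Ridge=19 ⇒ Easton
Easton: Ridge=9, Willow=12 ⇒ Ridge
Ridge: Willow=21 ⇒ Willow
NN route Milton → Larch → Fern → Easton → Ridge → Willow → Milton costs 104.
Optimal: Milton → Ridge → Easton → Willow → Fern → Larch → Milton costs 99 (by enumerating all 60 distinct tours).
Excess = 104 − 99 = 5.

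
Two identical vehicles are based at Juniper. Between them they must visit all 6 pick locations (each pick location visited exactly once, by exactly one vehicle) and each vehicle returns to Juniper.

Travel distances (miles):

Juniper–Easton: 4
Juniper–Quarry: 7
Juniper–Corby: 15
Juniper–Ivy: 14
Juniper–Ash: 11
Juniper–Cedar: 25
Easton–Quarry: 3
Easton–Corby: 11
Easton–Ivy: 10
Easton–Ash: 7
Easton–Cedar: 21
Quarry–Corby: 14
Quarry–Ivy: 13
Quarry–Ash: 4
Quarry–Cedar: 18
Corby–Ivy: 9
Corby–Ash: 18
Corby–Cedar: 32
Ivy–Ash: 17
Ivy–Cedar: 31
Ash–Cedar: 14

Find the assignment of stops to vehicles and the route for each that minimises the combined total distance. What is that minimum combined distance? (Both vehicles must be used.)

There are 2^5 − 1 = 31 ways to divide the 6 stops into two non-empty groups. For each, the best each vehicle can do is its own shortest tour through its group:
  {Easton} + {Quarry, Corby, Ivy, Ash, Cedar}: 8 + 80 = 88
  {Quarry} + {Easton, Corby, Ivy, Ash, Cedar}: 14 + 80 = 94
  {Easton, Quarry} + {Corby, Ivy, Ash, Cedar}: 14 + 80 = 94
  {Corby} + {Easton, Quarry, Ivy, Ash, Cedar}: 30 + 70 = 100
  {Easton, Corby} + {Quarry, Ivy, Ash, Cedar}: 30 + 70 = 100
  {Quarry, Corby} + {Easton, Ivy, Ash, Cedar}: 36 + 70 = 106
  … (31 splits in total)
Best: vehicle 1 Juniper → Easton → Juniper = 8; vehicle 2 Juniper → Quarry → Ash → Cedar → Corby → Ivy → Juniper = 80; combined 88.

Minimum combined distance: 88 miles.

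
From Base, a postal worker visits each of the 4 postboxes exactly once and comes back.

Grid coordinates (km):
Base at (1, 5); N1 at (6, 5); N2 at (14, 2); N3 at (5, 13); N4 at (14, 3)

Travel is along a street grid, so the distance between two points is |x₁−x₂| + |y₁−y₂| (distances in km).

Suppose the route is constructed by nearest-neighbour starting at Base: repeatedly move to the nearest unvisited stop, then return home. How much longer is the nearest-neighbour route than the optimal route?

The nearest-neighbour route is 2 km longer than optimal.

Base: N1=5, N3=12, N4=15, N2=16 ⇒ N1
N1: N3=9, N4=10, N2=11 ⇒ N3
N3: N4=19, N2=20 ⇒ N4
N4: N2=1 ⇒ N2
NN route Base → N1 → N3 → N4 → N2 → Base costs 50.
Optimal: Base → N1 → N2 → N4 → N3 → Base costs 48 (by enumerating all 12 distinct tours).
Excess = 50 − 48 = 2.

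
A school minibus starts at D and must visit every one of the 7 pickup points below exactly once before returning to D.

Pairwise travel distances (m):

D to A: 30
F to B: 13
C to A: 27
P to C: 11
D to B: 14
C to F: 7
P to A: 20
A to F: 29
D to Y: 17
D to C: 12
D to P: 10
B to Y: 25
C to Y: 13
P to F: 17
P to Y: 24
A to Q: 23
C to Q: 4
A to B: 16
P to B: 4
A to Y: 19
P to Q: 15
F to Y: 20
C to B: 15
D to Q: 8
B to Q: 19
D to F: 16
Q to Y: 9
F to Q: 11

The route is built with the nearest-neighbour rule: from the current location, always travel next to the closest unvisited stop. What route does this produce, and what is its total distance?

D → [Q:8 / P:10 / C:12 / B:14 / F:16 / Y:17 / A:30] → Q (8)
Q → [C:4 / Y:9 / F:11 / P:15 / B:19 / A:23] → C (4)
C → [F:7 / P:11 / Y:13 / B:15 / A:27] → F (7)
F → [B:13 / P:17 / Y:20 / A:29] → B (13)
B → [P:4 / A:16 / Y:25] → P (4)
P → [A:20 / Y:24] → A (20)
A → [Y:19] → Y (19)
Return Y→D: 17.
Total = 8 + 4 + 7 + 13 + 4 + 20 + 19 + 17 = 92.

92 m along D → Q → C → F → B → P → A → Y → D.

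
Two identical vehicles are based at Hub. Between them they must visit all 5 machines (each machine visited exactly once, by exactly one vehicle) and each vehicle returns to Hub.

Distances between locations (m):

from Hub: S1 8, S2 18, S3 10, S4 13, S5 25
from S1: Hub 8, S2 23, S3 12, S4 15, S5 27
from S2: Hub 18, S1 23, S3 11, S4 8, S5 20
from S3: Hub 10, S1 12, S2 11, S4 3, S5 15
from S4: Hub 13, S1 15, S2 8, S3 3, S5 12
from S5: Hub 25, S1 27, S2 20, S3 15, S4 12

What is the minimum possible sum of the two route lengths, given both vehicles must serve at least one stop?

Try each way of splitting the stops between the two vehicles (each non-empty) and, for each split, find the best tour for each vehicle:
  {S1} + {S2, S3, S4, S5}: 16 + 63 = 79
  {S2} + {S1, S3, S4, S5}: 36 + 60 = 96
  {S1, S2} + {S3, S4, S5}: 49 + 50 = 99
  {S3} + {S1, S2, S4, S5}: 20 + 73 = 93
  {S1, S3} + {S2, S4, S5}: 30 + 63 = 93
  {S2, S3} + {S1, S4, S5}: 39 + 60 = 99
  … (15 splits in total)
Best: vehicle 1 Hub → S1 → Hub = 16; vehicle 2 Hub → S2 → S4 → S5 → S3 → Hub = 63; combined 79.

Minimum combined distance: 79 m.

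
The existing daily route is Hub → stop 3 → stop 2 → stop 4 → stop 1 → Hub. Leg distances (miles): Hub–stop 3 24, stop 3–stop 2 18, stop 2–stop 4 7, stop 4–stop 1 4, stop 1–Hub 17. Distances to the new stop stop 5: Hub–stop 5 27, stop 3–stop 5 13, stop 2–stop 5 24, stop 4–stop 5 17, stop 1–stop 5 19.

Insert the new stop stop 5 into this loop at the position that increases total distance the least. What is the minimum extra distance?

Minimum extra distance: 16 miles, inserting stop 5 between Hub and stop 3.

Insertion cost between consecutive stops i–j is d(i,stop 5) + d(stop 5,j) − d(i,j):
  between Hub and stop 3: 27 + 13 − 24 = 16
  between stop 3 and stop 2: 13 + 24 − 18 = 19
  between stop 2 and stop 4: 24 + 17 − 7 = 34
  between stop 4 and stop 1: 17 + 19 − 4 = 32
  between stop 1 and Hub: 19 + 27 − 17 = 29
Cheapest insertion is between Hub and stop 3, adding 16.
New total = 70 + 16 = 86.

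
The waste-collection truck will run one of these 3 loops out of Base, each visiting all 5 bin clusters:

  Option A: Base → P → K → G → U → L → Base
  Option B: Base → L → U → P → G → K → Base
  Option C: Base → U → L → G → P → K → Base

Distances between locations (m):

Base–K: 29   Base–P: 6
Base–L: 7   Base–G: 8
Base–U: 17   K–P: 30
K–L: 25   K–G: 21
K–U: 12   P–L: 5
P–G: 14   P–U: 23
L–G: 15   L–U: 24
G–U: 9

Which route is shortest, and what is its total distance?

Shortest is Option A, total 97 m.

Option A: 6 + 30 + 21 + 9 + 24 + 7 = 97
Option B: 7 + 24 + 23 + 14 + 21 + 29 = 118
Option C: 17 + 24 + 15 + 14 + 30 + 29 = 129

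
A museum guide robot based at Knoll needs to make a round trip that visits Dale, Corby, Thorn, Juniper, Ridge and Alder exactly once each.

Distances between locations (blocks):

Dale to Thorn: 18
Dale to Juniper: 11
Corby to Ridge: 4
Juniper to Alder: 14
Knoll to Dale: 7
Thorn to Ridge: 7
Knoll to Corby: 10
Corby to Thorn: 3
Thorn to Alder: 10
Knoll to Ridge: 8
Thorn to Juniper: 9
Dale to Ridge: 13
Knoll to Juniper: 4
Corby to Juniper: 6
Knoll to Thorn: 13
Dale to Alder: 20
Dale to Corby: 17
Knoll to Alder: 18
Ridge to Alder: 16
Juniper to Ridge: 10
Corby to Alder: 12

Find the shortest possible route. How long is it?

Minimum total distance: 55 blocks.

Knoll→Dale→Corby→Thorn→Juniper→Ridge→Alder→Knoll: 7+17+3+9+10+16+18 = 80
Knoll→Dale→Corby→Thorn→Juniper→Alder→Ridge→Knoll: 7+17+3+9+14+16+8 = 74
Knoll→Dale→Corby→Thorn→Ridge→Juniper→Alder→Knoll: 7+17+3+7+10+14+18 = 76
Knoll→Dale→Corby→Thorn→Ridge→Alder→Juniper→Knoll: 7+17+3+7+16+14+4 = 68
Knoll→Dale→Corby→Thorn→Alder→Juniper→Ridge→Knoll: 7+17+3+10+14+10+8 = 69
Knoll→Dale→Corby→Thorn→Alder→Ridge→Juniper→Knoll: 7+17+3+10+16+10+4 = 67
Knoll→Dale→Corby→Juniper→Thorn→Ridge→Alder→Knoll: 7+17+6+9+7+16+18 = 80
Knoll→Dale→Corby→Juniper→Thorn→Alder→Ridge→Knoll: 7+17+6+9+10+16+8 = 73
… (352 more)
Knoll→Dale→Ridge→Corby→Thorn→Alder→Juniper→Knoll: 7+13+4+3+10+14+4 = 55  ← best
The minimum is 55.
One optimal route: Knoll → Dale → Ridge → Corby → Thorn → Alder → Juniper → Knoll (or its reverse).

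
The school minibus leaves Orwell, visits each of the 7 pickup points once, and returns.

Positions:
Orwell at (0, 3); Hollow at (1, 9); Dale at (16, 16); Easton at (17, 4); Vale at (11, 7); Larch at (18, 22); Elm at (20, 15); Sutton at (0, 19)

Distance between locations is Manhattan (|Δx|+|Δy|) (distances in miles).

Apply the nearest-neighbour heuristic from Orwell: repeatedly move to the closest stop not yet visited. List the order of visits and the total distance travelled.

From Orwell: distances to unvisited — Hollow=7, Vale=15, Sutton=16, Easton=18, Dale=29, Elm=32, Larch=37. Nearest is Hollow (7).
From Hollow: distances to unvisited — Sutton=11, Vale=12, Easton=21, Dale=22, Elm=25, Larch=30. Nearest is Sutton (11).
From Sutton: distances to unvisited — Dale=19, Larch=21, Vale=23, Elm=24, Easton=32. Nearest is Dale (19).
From Dale: distances to unvisited — Elm=5, Larch=8, Easton=13, Vale=14. Nearest is Elm (5).
From Elm: distances to unvisited — Larch=9, Easton=14, Vale=17. Nearest is Larch (9).
From Larch: distances to unvisited — Easton=19, Vale=22. Nearest is Easton (19).
From Easton: distances to unvisited — Vale=9. Nearest is Vale (9).
Return Vale→Orwell: 15.
Total = 7 + 11 + 19 + 5 + 9 + 19 + 9 + 15 = 94.

94 miles along Orwell → Hollow → Sutton → Dale → Elm → Larch → Easton → Vale → Orwell.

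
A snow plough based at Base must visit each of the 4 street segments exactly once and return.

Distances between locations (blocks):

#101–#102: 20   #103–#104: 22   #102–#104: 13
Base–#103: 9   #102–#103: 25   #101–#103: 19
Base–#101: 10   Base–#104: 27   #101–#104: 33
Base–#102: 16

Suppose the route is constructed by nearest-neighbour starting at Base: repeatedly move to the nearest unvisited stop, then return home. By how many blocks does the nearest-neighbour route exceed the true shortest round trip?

Base: #103=9, #101=10, #102=16, #104=27 ⇒ #103
#103: #101=19, #104=22, #102=25 ⇒ #101
#101: #102=20, #104=33 ⇒ #102
#102: #104=13 ⇒ #104
NN route Base → #103 → #101 → #102 → #104 → Base costs 88.
Optimal: Base → #101 → #102 → #104 → #103 → Base costs 74 (by enumerating all 12 distinct tours).
Excess = 88 − 74 = 14.

Excess over optimum: 14 blocks.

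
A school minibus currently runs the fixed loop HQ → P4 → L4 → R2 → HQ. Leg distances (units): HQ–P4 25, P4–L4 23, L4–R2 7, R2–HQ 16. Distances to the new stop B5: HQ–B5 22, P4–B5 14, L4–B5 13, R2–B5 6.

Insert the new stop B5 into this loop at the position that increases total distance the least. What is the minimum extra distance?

+4 — insert B5 between P4 and L4.

Insertion cost between consecutive stops i–j is d(i,B5) + d(B5,j) − d(i,j):
  between HQ and P4: 22 + 14 − 25 = 11
  between P4 and L4: 14 + 13 − 23 = 4
  between L4 and R2: 13 + 6 − 7 = 12
  between R2 and HQ: 6 + 22 − 16 = 12
Cheapest insertion is between P4 and L4, adding 4.
New total = 71 + 4 = 75.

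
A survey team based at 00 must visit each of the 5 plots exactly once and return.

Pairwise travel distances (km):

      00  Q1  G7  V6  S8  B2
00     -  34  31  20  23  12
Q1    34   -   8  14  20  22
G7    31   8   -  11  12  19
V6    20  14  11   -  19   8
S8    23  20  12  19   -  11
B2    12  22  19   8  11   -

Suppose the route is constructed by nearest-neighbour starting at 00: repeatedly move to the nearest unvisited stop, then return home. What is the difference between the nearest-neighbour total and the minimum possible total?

5 km longer than the optimal tour.

00: B2=12, V6=20, S8=23, G7=31, Q1=34 ⇒ B2
B2: V6=8, S8=11, G7=19, Q1=22 ⇒ V6
V6: G7=11, Q1=14, S8=19 ⇒ G7
G7: Q1=8, S8=12 ⇒ Q1
Q1: S8=20 ⇒ S8
NN route 00 → B2 → V6 → G7 → Q1 → S8 → 00 costs 82.
Optimal: 00 → V6 → Q1 → G7 → S8 → B2 → 00 costs 77 (by enumerating all 60 distinct tours).
Excess = 82 − 77 = 5.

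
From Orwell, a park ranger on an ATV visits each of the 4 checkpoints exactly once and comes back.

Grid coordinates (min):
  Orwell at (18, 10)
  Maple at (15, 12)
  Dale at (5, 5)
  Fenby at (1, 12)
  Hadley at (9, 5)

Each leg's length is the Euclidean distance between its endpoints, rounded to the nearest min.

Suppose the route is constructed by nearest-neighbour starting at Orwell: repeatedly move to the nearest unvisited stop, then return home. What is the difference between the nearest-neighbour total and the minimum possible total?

The nearest-neighbour route is 2 min longer than optimal.

Orwell: Maple=4, Hadley=10, Dale=14, Fenby=17 ⇒ Maple
Maple: Hadley=9, Dale=12, Fenby=14 ⇒ Hadley
Hadley: Dale=4, Fenby=11 ⇒ Dale
Dale: Fenby=8 ⇒ Fenby
NN route Orwell → Maple → Hadley → Dale → Fenby → Orwell costs 42.
Optimal: Orwell → Maple → Fenby → Dale → Hadley → Orwell costs 40 (by enumerating all 12 distinct tours).
Excess = 42 − 40 = 2.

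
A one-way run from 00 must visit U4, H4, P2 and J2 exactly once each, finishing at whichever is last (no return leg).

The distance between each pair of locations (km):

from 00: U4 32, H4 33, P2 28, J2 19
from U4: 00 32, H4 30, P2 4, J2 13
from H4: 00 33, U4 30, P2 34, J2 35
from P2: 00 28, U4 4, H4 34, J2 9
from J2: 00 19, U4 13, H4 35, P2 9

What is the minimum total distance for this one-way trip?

There are 4! = 24 possible orderings.
00 - U4 - H4 - P2 - J2: 32+30+34+9 = 105
00 - U4 - H4 - J2 - P2: 32+30+35+9 = 106
00 - U4 - P2 - H4 - J2: 32+4+34+35 = 105
00 - U4 - P2 - J2 - H4: 32+4+9+35 = 80
00 - U4 - J2 - H4 - P2: 32+13+35+34 = 114
00 - U4 - J2 - P2 - H4: 32+13+9+34 = 88
00 - H4 - U4 - P2 - J2: 33+30+4+9 = 76
00 - H4 - U4 - J2 - P2: 33+30+13+9 = 85
00 - H4 - P2 - U4 - J2: 33+34+4+13 = 84
00 - H4 - P2 - J2 - U4: 33+34+9+13 = 89
00 - H4 - J2 - U4 - P2: 33+35+13+4 = 85
00 - H4 - J2 - P2 - U4: 33+35+9+4 = 81
00 - P2 - U4 - H4 - J2: 28+4+30+35 = 97
00 - P2 - U4 - J2 - H4: 28+4+13+35 = 80
… (10 more)
00 - J2 - P2 - U4 - H4: 19+9+4+30 = 62  ← best
The minimum is 62.
One shortest path: 00 → J2 → P2 → U4 → H4.

62 km — the minimum one-way total.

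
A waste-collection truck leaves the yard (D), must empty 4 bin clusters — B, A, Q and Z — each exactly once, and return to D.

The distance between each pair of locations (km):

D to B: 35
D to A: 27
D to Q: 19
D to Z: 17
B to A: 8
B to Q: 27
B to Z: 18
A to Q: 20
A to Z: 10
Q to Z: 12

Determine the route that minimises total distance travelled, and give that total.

There are 12 distinct closed tours to check (reversals are equivalent).
D → B → A → Q → Z → D: 35+8+20+12+17 = 92
D → B → A → Z → Q → D: 35+8+10+12+19 = 84
D → B → Q → A → Z → D: 35+27+20+10+17 = 109
D → B → Q → Z → A → D: 35+27+12+10+27 = 111
D → B → Z → A → Q → D: 35+18+10+20+19 = 102
D → B → Z → Q → A → D: 35+18+12+20+27 = 112
D → A → B → Q → Z → D: 27+8+27+12+17 = 91
D → A → B → Z → Q → D: 27+8+18+12+19 = 84
D → A → Q → B → Z → D: 27+20+27+18+17 = 109
D → A → Z → B → Q → D: 27+10+18+27+19 = 101
D → Q → B → A → Z → D: 19+27+8+10+17 = 81
D → Q → A → B → Z → D: 19+20+8+18+17 = 82
The minimum is 81.
One optimal route: D → Q → B → A → Z → D (or its reverse).

Minimum total distance: 81 km.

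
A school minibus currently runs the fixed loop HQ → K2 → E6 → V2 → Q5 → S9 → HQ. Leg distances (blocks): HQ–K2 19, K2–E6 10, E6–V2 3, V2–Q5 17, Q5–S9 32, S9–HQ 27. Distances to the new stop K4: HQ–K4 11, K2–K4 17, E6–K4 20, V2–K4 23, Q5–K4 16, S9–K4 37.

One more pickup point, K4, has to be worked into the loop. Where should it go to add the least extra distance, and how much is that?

Insertion cost between consecutive stops i–j is d(i,K4) + d(K4,j) − d(i,j):
  between HQ and K2: 11 + 17 − 19 = 9
  between K2 and E6: 17 + 20 − 10 = 27
  between E6 and V2: 20 + 23 − 3 = 40
  between V2 and Q5: 23 + 16 − 17 = 22
  between Q5 and S9: 16 + 37 − 32 = 21
  between S9 and HQ: 37 + 11 − 27 = 21
Cheapest insertion is between HQ and K2, adding 9.
New total = 108 + 9 = 117.

+9 blocks — insert K4 between HQ and K2.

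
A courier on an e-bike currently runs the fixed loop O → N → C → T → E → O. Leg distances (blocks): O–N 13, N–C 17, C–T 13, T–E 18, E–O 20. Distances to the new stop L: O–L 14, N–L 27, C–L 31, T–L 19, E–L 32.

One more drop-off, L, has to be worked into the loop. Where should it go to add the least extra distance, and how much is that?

Insertion cost between consecutive stops i–j is d(i,L) + d(L,j) − d(i,j):
  between O and N: 14 + 27 − 13 = 28
  between N and C: 27 + 31 − 17 = 41
  between C and T: 31 + 19 − 13 = 37
  between T and E: 19 + 32 − 18 = 33
  between E and O: 32 + 14 − 20 = 26
Cheapest insertion is between E and O, adding 26.
New total = 81 + 26 = 107.

Minimum extra distance: 26 blocks, inserting L between E and O.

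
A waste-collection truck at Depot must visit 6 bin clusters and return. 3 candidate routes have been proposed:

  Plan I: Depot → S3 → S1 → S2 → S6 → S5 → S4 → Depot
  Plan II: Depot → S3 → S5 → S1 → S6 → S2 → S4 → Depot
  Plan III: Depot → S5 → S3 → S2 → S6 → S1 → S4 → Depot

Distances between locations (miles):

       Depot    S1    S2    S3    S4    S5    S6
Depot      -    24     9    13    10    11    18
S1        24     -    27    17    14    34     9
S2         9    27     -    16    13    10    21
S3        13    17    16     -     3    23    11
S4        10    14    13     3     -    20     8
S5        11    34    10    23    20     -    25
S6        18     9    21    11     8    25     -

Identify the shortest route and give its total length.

104 miles — Plan III is the shortest.

Plan I: 13 + 17 + 27 + 21 + 25 + 20 + 10 = 133
Plan II: 13 + 23 + 34 + 9 + 21 + 13 + 10 = 123
Plan III: 11 + 23 + 16 + 21 + 9 + 14 + 10 = 104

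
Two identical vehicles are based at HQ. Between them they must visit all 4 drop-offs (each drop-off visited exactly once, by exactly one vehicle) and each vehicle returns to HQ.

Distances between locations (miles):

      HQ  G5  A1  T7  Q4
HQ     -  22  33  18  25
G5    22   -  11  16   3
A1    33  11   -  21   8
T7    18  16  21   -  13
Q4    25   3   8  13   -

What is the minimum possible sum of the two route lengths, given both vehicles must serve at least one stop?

102 miles — the smallest possible combined total.

Try each way of splitting the stops between the two vehicles (each non-empty) and, for each split, find the best tour for each vehicle:
  {G5} + {A1, T7, Q4}: 44 + 72 = 116
  {A1} + {G5, T7, Q4}: 66 + 56 = 122
  {G5, A1} + {T7, Q4}: 66 + 56 = 122
  {T7} + {G5, A1, Q4}: 36 + 66 = 102
  {G5, T7} + {A1, Q4}: 56 + 66 = 122
  {A1, T7} + {G5, Q4}: 72 + 50 = 122
  … (7 splits in total)
Best: vehicle 1 HQ → T7 → HQ = 36; vehicle 2 HQ → G5 → A1 → Q4 → HQ = 66; combined 102.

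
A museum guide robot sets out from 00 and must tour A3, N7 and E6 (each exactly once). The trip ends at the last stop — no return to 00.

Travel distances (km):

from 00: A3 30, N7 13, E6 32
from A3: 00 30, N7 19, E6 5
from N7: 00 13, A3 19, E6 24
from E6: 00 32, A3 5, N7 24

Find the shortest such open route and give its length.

There are 3! = 6 possible orderings.
00 - A3 - N7 - E6: 30+19+24 = 73
00 - A3 - E6 - N7: 30+5+24 = 59
00 - N7 - A3 - E6: 13+19+5 = 37
00 - N7 - E6 - A3: 13+24+5 = 42
00 - E6 - A3 - N7: 32+5+19 = 56
00 - E6 - N7 - A3: 32+24+19 = 75
The minimum is 37.
One shortest path: 00 → N7 → A3 → E6.

Shortest open route: 37 km.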